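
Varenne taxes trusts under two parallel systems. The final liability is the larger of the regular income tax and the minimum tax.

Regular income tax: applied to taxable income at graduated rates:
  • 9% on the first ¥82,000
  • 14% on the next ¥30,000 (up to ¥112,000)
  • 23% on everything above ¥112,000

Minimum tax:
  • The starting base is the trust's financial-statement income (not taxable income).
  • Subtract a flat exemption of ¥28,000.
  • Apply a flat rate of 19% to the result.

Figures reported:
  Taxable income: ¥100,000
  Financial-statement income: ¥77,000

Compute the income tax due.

Minimum tax:
  Base (financial-statement income): ¥77,000
  Less exemption ¥28,000 → base ¥49,000
  ¥49,000 × 19% = ¥9,310

Regular income tax:
  ¥82,000 × 9% = ¥7,380
  ¥18,000 × 14% = ¥2,520
  → ¥9,900

¥9,900 > ¥9,310, so the regular income tax governs.

¥9,900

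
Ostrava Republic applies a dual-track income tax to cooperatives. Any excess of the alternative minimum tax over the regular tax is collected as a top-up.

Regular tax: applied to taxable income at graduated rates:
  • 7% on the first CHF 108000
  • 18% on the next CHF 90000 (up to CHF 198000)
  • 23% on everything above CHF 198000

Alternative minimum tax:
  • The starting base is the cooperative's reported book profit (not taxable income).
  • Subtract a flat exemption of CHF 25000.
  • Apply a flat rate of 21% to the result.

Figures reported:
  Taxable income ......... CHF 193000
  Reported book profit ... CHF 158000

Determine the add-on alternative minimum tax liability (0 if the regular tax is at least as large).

Regular tax:
  CHF 108000 × 7% = CHF 7560
  CHF 85000 × 18% = CHF 15300
  → CHF 22860

Alternative minimum tax:
  Base (reported book profit): CHF 158000
  Less exemption CHF 25000 → base CHF 133000
  CHF 133000 × 21% = CHF 27930

Excess of alternative minimum tax over regular tax: CHF 27930 − CHF 22860 = CHF 5070.

CHF 5070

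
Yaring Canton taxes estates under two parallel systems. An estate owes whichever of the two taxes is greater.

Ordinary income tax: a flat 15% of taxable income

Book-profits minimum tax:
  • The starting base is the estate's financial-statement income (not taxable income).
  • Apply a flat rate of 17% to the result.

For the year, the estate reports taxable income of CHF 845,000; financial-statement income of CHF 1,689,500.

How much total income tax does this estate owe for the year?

CHF 287,215

Book-profits minimum tax:
  Base (financial-statement income): CHF 1,689,500
  CHF 1,689,500 × 17% = CHF 287,215

Ordinary income tax:
  CHF 845,000 × 15% = CHF 126,750

CHF 287,215 > CHF 126,750, so the book-profits minimum tax is the binding amount.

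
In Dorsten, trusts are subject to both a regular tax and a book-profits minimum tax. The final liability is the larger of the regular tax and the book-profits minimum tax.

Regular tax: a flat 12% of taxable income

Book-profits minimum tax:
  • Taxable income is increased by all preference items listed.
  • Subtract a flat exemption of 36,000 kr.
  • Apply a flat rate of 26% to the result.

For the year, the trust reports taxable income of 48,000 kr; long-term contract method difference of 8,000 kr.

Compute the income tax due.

Book-profits minimum tax:
  Adjusted income: 48,000 kr + 8,000 kr = 56,000 kr
  Less exemption 36,000 kr → base 20,000 kr
  20,000 kr × 26% = 5,200 kr

Regular tax:
  48,000 kr × 12% = 5,760 kr

5,760 kr > 5,200 kr, so the regular tax governs.

5,760 kr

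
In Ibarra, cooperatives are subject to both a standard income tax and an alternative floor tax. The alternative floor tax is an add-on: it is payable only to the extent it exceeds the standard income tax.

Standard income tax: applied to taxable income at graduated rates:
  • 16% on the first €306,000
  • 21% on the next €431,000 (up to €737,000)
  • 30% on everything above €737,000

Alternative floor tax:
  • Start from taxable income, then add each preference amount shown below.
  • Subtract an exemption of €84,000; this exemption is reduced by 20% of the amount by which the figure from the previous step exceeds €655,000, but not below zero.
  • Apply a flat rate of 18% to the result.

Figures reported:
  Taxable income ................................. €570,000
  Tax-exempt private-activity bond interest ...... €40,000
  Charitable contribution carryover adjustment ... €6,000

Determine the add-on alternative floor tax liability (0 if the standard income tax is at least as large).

€0

Alternative floor tax:
  Adjusted income: €570,000 + €40,000 + €6,000 = €616,000
  Exemption: €616,000 ≤ €655,000, so full €84,000 applies
  Base: €616,000 − €84,000 = €532,000
  €532,000 × 18% = €95,760

Standard income tax:
  €306,000 × 16% = €48,960
  €264,000 × 21% = €55,440
  → €104,400

€95,760 ≤ €104,400, so no add-on is due.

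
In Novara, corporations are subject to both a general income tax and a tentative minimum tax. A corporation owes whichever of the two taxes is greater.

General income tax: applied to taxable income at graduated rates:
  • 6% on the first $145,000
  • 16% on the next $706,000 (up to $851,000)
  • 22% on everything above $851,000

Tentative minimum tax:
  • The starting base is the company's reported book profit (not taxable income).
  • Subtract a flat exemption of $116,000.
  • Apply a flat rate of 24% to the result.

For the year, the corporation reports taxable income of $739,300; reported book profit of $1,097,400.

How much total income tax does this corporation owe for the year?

$235,536

Tentative minimum tax:
  Base (reported book profit): $1,097,400
  Less exemption $116,000 → base $981,400
  $981,400 × 24% = $235,536

General income tax:
  $145,000 × 6% = $8,700
  $594,300 × 16% = $95,088
  → $103,788

$235,536 > $103,788, so the tentative minimum tax is the binding amount.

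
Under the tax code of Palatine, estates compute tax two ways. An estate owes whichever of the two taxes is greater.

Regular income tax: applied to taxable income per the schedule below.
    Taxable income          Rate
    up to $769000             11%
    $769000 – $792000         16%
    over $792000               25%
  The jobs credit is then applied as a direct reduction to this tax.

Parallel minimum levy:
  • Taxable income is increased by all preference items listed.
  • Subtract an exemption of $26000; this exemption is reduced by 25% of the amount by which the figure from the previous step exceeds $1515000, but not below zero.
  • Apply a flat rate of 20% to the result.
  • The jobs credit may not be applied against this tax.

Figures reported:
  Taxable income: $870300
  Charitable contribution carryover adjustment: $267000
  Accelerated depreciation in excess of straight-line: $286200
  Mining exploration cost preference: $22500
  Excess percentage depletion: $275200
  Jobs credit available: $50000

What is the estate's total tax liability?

$344240

Parallel minimum levy:
  Adjusted income: $870300 + $267000 + $286200 + $22500 + $275200 = $1721200
  Exemption: 25% × ($1721200 − $1515000) = $51550 ≥ $26000, so the exemption is fully phased out
  Base: $1721200 − $0 = $1721200
  $1721200 × 20% = $344240

Regular income tax:
  $769000 × 11% = $84590
  $23000 × 16% = $3680
  $78300 × 25% = $19575
  → $107845
  Less jobs credit $50000 → $57845

$344240 > $57845, so the parallel minimum levy is the binding amount.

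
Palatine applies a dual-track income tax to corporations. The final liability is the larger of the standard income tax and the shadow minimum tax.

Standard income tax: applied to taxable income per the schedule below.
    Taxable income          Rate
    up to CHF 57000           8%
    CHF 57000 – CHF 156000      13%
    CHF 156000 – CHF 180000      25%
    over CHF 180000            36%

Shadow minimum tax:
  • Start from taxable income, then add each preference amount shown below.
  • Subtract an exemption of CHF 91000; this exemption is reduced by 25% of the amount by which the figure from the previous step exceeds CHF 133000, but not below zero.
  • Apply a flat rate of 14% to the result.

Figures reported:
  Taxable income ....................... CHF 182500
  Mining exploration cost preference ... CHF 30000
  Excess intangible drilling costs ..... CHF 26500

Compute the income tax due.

CHF 24430

Standard income tax:
  CHF 57000 × 8% = CHF 4560
  CHF 99000 × 13% = CHF 12870
  CHF 24000 × 25% = CHF 6000
  CHF 2500 × 36% = CHF 900
  → CHF 24330

Shadow minimum tax:
  Adjusted income: CHF 182500 + CHF 30000 + CHF 26500 = CHF 239000
  Exemption: CHF 91000 − 25% × (CHF 239000 − CHF 133000) = CHF 91000 − CHF 26500 = CHF 64500
  Base: CHF 239000 − CHF 64500 = CHF 174500
  CHF 174500 × 14% = CHF 24430

CHF 24430 > CHF 24330, so the shadow minimum tax is the binding amount.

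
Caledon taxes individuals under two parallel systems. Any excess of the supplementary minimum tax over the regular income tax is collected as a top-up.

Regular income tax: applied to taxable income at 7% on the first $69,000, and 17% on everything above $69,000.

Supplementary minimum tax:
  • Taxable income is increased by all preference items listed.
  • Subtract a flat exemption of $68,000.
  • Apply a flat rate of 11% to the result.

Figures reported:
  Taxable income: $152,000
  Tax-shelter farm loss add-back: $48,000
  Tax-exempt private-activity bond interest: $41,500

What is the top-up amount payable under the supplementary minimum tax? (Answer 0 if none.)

Regular income tax:
  $69,000 × 7% = $4,830
  $83,000 × 17% = $14,110
  → $18,940

Supplementary minimum tax:
  Adjusted income: $152,000 + $48,000 + $41,500 = $241,500
  Less exemption $68,000 → base $173,500
  $173,500 × 11% = $19,085

Excess of supplementary minimum tax over regular income tax: $19,085 − $18,940 = $145.

$145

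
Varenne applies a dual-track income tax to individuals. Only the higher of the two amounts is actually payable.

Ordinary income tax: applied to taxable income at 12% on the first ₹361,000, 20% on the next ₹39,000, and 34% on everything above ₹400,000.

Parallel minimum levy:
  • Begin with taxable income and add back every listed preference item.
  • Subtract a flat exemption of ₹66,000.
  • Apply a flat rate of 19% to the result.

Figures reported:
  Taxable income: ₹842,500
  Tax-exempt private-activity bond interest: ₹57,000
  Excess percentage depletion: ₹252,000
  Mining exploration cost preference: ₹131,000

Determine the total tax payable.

₹231,135

Parallel minimum levy:
  Adjusted income: ₹842,500 + ₹57,000 + ₹252,000 + ₹131,000 = ₹1,282,500
  Less exemption ₹66,000 → base ₹1,216,500
  ₹1,216,500 × 19% = ₹231,135

Ordinary income tax:
  ₹361,000 × 12% = ₹43,320
  ₹39,000 × 20% = ₹7,800
  ₹442,500 × 34% = ₹150,450
  → ₹201,570

₹231,135 > ₹201,570, so the parallel minimum levy is the binding amount.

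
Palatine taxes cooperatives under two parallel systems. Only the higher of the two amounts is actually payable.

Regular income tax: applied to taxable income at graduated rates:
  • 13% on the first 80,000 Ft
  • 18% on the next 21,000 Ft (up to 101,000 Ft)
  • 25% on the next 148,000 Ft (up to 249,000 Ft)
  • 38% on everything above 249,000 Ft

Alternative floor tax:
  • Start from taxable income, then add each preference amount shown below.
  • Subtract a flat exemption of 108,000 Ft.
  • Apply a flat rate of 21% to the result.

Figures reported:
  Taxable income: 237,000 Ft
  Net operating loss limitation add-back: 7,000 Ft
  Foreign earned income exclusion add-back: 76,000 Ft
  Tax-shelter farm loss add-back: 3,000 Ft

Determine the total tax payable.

Alternative floor tax:
  Adjusted income: 237,000 Ft + 7,000 Ft + 76,000 Ft + 3,000 Ft = 323,000 Ft
  Less exemption 108,000 Ft → base 215,000 Ft
  215,000 Ft × 21% = 45,150 Ft

Regular income tax:
  80,000 Ft × 13% = 10,400 Ft
  21,000 Ft × 18% = 3,780 Ft
  136,000 Ft × 25% = 34,000 Ft
  → 48,180 Ft

48,180 Ft > 45,150 Ft, so the regular income tax governs.

48,180 Ft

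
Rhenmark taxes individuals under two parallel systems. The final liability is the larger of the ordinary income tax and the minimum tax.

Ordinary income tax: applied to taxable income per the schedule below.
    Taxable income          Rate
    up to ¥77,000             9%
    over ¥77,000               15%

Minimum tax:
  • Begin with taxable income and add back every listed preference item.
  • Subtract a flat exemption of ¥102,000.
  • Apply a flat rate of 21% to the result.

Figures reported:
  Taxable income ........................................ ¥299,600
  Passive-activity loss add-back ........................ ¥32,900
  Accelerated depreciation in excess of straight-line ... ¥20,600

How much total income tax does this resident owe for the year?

¥52,731

Ordinary income tax:
  ¥77,000 × 9% = ¥6,930
  ¥222,600 × 15% = ¥33,390
  → ¥40,320

Minimum tax:
  Adjusted income: ¥299,600 + ¥32,900 + ¥20,600 = ¥353,100
  Less exemption ¥102,000 → base ¥251,100
  ¥251,100 × 21% = ¥52,731

¥52,731 > ¥40,320, so the minimum tax is the binding amount.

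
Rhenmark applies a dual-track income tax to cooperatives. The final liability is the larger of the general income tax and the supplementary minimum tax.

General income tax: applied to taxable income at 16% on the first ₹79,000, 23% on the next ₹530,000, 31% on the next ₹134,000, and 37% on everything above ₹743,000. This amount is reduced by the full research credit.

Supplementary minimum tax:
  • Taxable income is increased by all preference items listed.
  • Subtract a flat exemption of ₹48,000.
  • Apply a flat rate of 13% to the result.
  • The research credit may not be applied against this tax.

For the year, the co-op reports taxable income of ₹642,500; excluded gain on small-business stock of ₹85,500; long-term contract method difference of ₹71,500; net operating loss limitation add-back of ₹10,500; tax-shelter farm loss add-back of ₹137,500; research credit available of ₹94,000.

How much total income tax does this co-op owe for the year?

Supplementary minimum tax:
  Adjusted income: ₹642,500 + ₹85,500 + ₹71,500 + ₹10,500 + ₹137,500 = ₹947,500
  Less exemption ₹48,000 → base ₹899,500
  ₹899,500 × 13% = ₹116,935

General income tax:
  ₹79,000 × 16% = ₹12,640
  ₹530,000 × 23% = ₹121,900
  ₹33,500 × 31% = ₹10,385
  → ₹144,925
  Less research credit ₹94,000 → ₹50,925

₹116,935 > ₹50,925, so the supplementary minimum tax is the binding amount.

₹116,935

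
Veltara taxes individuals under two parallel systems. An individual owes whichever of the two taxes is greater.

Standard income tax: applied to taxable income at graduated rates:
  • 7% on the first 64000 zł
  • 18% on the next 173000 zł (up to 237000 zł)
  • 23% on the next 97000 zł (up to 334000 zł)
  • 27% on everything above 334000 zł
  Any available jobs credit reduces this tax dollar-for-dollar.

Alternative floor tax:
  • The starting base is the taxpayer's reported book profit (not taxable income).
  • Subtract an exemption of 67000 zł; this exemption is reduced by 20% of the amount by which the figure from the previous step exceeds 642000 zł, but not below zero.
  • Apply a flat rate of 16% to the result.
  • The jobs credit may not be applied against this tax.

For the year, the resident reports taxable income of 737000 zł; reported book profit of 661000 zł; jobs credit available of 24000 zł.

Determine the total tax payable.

142740 zł

Alternative floor tax:
  Base (reported book profit): 661000 zł
  Exemption: 67000 zł − 20% × (661000 zł − 642000 zł) = 67000 zł − 3800 zł = 63200 zł
  Base: 661000 zł − 63200 zł = 597800 zł
  597800 zł × 16% = 95648 zł

Standard income tax:
  64000 zł × 7% = 4480 zł
  173000 zł × 18% = 31140 zł
  97000 zł × 23% = 22310 zł
  403000 zł × 27% = 108810 zł
  → 166740 zł
  Less jobs credit 24000 zł → 142740 zł

142740 zł > 95648 zł, so the standard income tax governs.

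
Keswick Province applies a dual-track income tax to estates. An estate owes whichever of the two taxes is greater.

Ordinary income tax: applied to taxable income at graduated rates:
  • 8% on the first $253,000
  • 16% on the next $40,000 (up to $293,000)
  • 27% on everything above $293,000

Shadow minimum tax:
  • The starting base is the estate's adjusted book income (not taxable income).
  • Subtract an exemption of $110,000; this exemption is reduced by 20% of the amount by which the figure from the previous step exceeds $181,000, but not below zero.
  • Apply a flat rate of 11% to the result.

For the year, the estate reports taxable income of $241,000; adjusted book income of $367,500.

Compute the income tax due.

$32,428

Ordinary income tax:
  $241,000 × 8% = $19,280

Shadow minimum tax:
  Base (adjusted book income): $367,500
  Exemption: $110,000 − 20% × ($367,500 − $181,000) = $110,000 − $37,300 = $72,700
  Base: $367,500 − $72,700 = $294,800
  $294,800 × 11% = $32,428

$32,428 > $19,280, so the shadow minimum tax is the binding amount.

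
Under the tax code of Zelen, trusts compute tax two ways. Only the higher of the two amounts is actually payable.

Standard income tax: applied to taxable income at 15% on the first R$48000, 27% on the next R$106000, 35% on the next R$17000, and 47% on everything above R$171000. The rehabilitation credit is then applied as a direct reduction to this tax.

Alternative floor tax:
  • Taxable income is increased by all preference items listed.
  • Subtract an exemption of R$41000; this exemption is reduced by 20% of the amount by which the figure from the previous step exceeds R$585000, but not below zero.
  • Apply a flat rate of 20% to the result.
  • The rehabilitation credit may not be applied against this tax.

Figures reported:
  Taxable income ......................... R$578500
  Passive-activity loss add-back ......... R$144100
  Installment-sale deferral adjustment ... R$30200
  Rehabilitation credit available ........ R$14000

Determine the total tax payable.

Alternative floor tax:
  Adjusted income: R$578500 + R$144100 + R$30200 = R$752800
  Exemption: R$41000 − 20% × (R$752800 − R$585000) = R$41000 − R$33560 = R$7440
  Base: R$752800 − R$7440 = R$745360
  R$745360 × 20% = R$149072

Standard income tax:
  R$48000 × 15% = R$7200
  R$106000 × 27% = R$28620
  R$17000 × 35% = R$5950
  R$407500 × 47% = R$191525
  → R$233295
  Less rehabilitation credit R$14000 → R$219295

R$219295 > R$149072, so the standard income tax governs.

R$219295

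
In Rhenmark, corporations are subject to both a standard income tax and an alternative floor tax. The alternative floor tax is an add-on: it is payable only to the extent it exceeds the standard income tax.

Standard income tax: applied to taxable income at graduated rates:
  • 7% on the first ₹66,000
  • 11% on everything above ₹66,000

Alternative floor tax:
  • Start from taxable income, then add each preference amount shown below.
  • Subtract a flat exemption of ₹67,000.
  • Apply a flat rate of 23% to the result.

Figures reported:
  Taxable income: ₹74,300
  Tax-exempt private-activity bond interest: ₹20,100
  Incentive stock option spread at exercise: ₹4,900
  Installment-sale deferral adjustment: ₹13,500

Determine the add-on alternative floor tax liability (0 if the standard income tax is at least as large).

Alternative floor tax:
  Adjusted income: ₹74,300 + ₹20,100 + ₹4,900 + ₹13,500 = ₹112,800
  Less exemption ₹67,000 → base ₹45,800
  ₹45,800 × 23% = ₹10,534

Standard income tax:
  ₹66,000 × 7% = ₹4,620
  ₹8,300 × 11% = ₹913
  → ₹5,533

Excess of alternative floor tax over standard income tax: ₹10,534 − ₹5,533 = ₹5,001.

₹5,001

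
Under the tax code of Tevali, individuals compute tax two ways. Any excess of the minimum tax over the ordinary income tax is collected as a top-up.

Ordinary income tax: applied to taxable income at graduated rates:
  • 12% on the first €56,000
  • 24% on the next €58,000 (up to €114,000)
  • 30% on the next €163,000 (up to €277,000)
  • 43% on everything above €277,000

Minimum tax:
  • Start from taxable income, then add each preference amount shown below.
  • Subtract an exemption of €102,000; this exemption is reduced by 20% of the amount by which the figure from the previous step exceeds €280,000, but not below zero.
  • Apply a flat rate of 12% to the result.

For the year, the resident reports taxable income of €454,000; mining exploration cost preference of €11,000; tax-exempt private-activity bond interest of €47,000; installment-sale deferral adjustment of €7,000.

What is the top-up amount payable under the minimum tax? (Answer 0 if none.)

€0

Ordinary income tax:
  €56,000 × 12% = €6,720
  €58,000 × 24% = €13,920
  €163,000 × 30% = €48,900
  €177,000 × 43% = €76,110
  → €145,650

Minimum tax:
  Adjusted income: €454,000 + €11,000 + €47,000 + €7,000 = €519,000
  Exemption: €102,000 − 20% × (€519,000 − €280,000) = €102,000 − €47,800 = €54,200
  Base: €519,000 − €54,200 = €464,800
  €464,800 × 12% = €55,776

€55,776 ≤ €145,650, so no add-on is due.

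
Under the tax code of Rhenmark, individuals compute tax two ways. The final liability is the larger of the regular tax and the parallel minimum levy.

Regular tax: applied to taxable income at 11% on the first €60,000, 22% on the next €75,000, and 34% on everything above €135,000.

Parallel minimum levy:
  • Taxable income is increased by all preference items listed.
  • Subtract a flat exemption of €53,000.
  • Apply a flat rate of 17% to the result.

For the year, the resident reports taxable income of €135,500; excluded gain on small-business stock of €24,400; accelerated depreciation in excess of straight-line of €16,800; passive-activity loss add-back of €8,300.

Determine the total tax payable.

Parallel minimum levy:
  Adjusted income: €135,500 + €24,400 + €16,800 + €8,300 = €185,000
  Less exemption €53,000 → base €132,000
  €132,000 × 17% = €22,440

Regular tax:
  €60,000 × 11% = €6,600
  €75,000 × 22% = €16,500
  €500 × 34% = €170
  → €23,270

€23,270 > €22,440, so the regular tax governs.

€23,270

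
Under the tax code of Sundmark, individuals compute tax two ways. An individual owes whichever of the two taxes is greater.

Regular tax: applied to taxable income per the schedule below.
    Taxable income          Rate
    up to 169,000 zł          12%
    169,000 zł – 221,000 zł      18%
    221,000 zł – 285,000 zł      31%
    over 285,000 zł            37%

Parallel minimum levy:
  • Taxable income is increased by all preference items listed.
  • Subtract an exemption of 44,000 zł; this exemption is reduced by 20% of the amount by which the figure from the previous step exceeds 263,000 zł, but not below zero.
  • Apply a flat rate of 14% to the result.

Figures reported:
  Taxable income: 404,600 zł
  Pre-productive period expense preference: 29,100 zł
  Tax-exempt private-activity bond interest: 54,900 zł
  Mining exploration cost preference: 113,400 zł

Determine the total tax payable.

Regular tax:
  169,000 zł × 12% = 20,280 zł
  52,000 zł × 18% = 9,360 zł
  64,000 zł × 31% = 19,840 zł
  119,600 zł × 37% = 44,252 zł
  → 93,732 zł

Parallel minimum levy:
  Adjusted income: 404,600 zł + 29,100 zł + 54,900 zł + 113,400 zł = 602,000 zł
  Exemption: 20% × (602,000 zł − 263,000 zł) = 67,800 zł ≥ 44,000 zł, so the exemption is fully phased out
  Base: 602,000 zł − 0 zł = 602,000 zł
  602,000 zł × 14% = 84,280 zł

93,732 zł > 84,280 zł, so the regular tax governs.

93,732 zł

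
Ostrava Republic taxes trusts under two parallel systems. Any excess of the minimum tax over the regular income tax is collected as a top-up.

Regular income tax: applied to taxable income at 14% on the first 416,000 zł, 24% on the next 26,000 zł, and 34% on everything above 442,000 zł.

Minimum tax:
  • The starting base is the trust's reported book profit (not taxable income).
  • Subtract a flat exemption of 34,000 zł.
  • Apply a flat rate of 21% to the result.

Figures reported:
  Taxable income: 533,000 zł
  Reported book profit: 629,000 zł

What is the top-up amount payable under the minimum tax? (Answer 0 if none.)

29,530 zł

Minimum tax:
  Base (reported book profit): 629,000 zł
  Less exemption 34,000 zł → base 595,000 zł
  595,000 zł × 21% = 124,950 zł

Regular income tax:
  416,000 zł × 14% = 58,240 zł
  26,000 zł × 24% = 6,240 zł
  91,000 zł × 34% = 30,940 zł
  → 95,420 zł

Excess of minimum tax over regular income tax: 124,950 zł − 95,420 zł = 29,530 zł.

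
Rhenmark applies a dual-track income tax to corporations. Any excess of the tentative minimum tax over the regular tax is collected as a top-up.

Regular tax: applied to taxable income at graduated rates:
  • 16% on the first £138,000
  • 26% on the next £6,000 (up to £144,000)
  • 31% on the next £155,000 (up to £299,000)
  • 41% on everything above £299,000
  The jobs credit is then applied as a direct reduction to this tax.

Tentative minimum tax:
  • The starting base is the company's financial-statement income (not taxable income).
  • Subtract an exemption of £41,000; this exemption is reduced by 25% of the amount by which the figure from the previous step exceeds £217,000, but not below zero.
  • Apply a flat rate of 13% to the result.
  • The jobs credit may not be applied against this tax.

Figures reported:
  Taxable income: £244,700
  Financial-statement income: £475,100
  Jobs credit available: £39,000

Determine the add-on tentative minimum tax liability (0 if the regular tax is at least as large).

£45,906

Regular tax:
  £138,000 × 16% = £22,080
  £6,000 × 26% = £1,560
  £100,700 × 31% = £31,217
  → £54,857
  Less jobs credit £39,000 → £15,857

Tentative minimum tax:
  Base (financial-statement income): £475,100
  Exemption: 25% × (£475,100 − £217,000) = £64,525 ≥ £41,000, so the exemption is fully phased out
  Base: £475,100 − £0 = £475,100
  £475,100 × 13% = £61,763

Excess of tentative minimum tax over regular tax: £61,763 − £15,857 = £45,906.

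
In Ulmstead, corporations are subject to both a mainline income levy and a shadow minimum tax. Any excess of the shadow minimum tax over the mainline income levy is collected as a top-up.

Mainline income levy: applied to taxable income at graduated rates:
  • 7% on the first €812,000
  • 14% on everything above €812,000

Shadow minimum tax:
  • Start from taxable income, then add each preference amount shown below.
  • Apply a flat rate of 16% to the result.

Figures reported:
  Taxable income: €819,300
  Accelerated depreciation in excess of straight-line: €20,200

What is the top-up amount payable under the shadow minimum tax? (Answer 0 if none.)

Mainline income levy:
  €812,000 × 7% = €56,840
  €7,300 × 14% = €1,022
  → €57,862

Shadow minimum tax:
  Adjusted income: €819,300 + €20,200 = €839,500
  €839,500 × 16% = €134,320

Excess of shadow minimum tax over mainline income levy: €134,320 − €57,862 = €76,458.

€76,458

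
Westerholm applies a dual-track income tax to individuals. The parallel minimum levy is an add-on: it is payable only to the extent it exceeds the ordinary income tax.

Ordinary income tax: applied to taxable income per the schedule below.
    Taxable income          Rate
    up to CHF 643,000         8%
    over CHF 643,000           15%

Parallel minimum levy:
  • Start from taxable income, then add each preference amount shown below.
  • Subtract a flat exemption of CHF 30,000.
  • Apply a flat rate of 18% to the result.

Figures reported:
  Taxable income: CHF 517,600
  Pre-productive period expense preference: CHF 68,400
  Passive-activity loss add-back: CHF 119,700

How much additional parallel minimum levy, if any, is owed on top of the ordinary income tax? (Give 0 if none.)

Parallel minimum levy:
  Adjusted income: CHF 517,600 + CHF 68,400 + CHF 119,700 = CHF 705,700
  Less exemption CHF 30,000 → base CHF 675,700
  CHF 675,700 × 18% = CHF 121,626

Ordinary income tax:
  CHF 517,600 × 8% = CHF 41,408

Excess of parallel minimum levy over ordinary income tax: CHF 121,626 − CHF 41,408 = CHF 80,218.

CHF 80,218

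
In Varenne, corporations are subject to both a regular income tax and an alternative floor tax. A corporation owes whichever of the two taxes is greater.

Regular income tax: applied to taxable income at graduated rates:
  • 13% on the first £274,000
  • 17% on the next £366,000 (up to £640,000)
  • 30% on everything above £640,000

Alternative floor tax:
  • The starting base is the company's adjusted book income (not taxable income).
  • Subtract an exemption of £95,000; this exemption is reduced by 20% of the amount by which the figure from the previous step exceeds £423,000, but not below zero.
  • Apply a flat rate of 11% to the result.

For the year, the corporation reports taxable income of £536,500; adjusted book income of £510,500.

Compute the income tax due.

£80,245

Alternative floor tax:
  Base (adjusted book income): £510,500
  Exemption: £95,000 − 20% × (£510,500 − £423,000) = £95,000 − £17,500 = £77,500
  Base: £510,500 − £77,500 = £433,000
  £433,000 × 11% = £47,630

Regular income tax:
  £274,000 × 13% = £35,620
  £262,500 × 17% = £44,625
  → £80,245

£80,245 > £47,630, so the regular income tax governs.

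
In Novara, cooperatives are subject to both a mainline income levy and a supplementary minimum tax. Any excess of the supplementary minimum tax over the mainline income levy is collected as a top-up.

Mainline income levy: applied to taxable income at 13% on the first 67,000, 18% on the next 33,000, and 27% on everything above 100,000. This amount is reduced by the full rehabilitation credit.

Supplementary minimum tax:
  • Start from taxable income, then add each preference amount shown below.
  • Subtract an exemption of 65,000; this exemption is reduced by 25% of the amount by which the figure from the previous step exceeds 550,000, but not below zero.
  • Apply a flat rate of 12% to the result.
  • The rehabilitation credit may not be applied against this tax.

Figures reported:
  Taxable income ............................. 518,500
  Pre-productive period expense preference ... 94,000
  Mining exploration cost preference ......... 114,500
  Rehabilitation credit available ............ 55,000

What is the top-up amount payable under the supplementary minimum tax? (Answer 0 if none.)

Supplementary minimum tax:
  Adjusted income: 518,500 + 94,000 + 114,500 = 727,000
  Exemption: 65,000 − 25% × (727,000 − 550,000) = 65,000 − 44,250 = 20,750
  Base: 727,000 − 20,750 = 706,250
  706,250 × 12% = 84,750

Mainline income levy:
  67,000 × 13% = 8,710
  33,000 × 18% = 5,940
  418,500 × 27% = 112,995
  → 127,645
  Less rehabilitation credit 55,000 → 72,645

Excess of supplementary minimum tax over mainline income levy: 84,750 − 72,645 = 12,105.

12,105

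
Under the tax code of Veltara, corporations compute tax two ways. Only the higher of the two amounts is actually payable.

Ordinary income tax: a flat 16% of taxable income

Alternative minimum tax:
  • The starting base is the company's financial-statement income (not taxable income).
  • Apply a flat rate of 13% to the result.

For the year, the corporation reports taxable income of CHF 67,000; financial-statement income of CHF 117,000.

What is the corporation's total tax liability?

CHF 15,210

Alternative minimum tax:
  Base (financial-statement income): CHF 117,000
  CHF 117,000 × 13% = CHF 15,210

Ordinary income tax:
  CHF 67,000 × 16% = CHF 10,720

CHF 15,210 > CHF 10,720, so the alternative minimum tax is the binding amount.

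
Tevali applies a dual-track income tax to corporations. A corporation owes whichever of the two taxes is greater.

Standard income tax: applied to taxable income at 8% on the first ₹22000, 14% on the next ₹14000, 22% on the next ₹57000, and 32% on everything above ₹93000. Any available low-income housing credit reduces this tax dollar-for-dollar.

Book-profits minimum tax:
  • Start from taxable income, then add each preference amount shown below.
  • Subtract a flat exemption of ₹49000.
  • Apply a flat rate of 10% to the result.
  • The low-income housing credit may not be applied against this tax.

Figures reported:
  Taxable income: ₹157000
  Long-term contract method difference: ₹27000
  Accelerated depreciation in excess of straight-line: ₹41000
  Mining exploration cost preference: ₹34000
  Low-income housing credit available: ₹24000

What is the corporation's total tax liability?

₹21000

Standard income tax:
  ₹22000 × 8% = ₹1760
  ₹14000 × 14% = ₹1960
  ₹57000 × 22% = ₹12540
  ₹64000 × 32% = ₹20480
  → ₹36740
  Less low-income housing credit ₹24000 → ₹12740

Book-profits minimum tax:
  Adjusted income: ₹157000 + ₹27000 + ₹41000 + ₹34000 = ₹259000
  Less exemption ₹49000 → base ₹210000
  ₹210000 × 10% = ₹21000

₹21000 > ₹12740, so the book-profits minimum tax is the binding amount.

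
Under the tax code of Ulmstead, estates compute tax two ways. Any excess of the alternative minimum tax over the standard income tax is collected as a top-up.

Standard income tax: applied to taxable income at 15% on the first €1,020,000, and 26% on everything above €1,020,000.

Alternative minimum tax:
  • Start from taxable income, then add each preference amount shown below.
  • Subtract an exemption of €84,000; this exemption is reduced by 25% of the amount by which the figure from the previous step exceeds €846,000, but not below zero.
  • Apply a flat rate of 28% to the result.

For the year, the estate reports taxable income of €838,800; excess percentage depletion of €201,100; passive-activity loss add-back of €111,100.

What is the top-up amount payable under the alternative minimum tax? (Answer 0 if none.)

Alternative minimum tax:
  Adjusted income: €838,800 + €201,100 + €111,100 = €1,151,000
  Exemption: €84,000 − 25% × (€1,151,000 − €846,000) = €84,000 − €76,250 = €7,750
  Base: €1,151,000 − €7,750 = €1,143,250
  €1,143,250 × 28% = €320,110

Standard income tax:
  €838,800 × 15% = €125,820

Excess of alternative minimum tax over standard income tax: €320,110 − €125,820 = €194,290.

€194,290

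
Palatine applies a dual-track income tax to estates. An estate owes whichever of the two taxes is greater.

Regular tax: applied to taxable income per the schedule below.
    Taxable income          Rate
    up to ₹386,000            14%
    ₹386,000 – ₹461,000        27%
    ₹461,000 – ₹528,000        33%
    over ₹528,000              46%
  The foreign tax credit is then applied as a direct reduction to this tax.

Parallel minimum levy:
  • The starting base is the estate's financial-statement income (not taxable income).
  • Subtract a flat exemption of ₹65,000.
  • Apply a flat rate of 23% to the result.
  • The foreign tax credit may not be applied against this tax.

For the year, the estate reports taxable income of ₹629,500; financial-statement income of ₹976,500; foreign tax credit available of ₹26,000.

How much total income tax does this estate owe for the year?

Regular tax:
  ₹386,000 × 14% = ₹54,040
  ₹75,000 × 27% = ₹20,250
  ₹67,000 × 33% = ₹22,110
  ₹101,500 × 46% = ₹46,690
  → ₹143,090
  Less foreign tax credit ₹26,000 → ₹117,090

Parallel minimum levy:
  Base (financial-statement income): ₹976,500
  Less exemption ₹65,000 → base ₹911,500
  ₹911,500 × 23% = ₹209,645

₹209,645 > ₹117,090, so the parallel minimum levy is the binding amount.

₹209,645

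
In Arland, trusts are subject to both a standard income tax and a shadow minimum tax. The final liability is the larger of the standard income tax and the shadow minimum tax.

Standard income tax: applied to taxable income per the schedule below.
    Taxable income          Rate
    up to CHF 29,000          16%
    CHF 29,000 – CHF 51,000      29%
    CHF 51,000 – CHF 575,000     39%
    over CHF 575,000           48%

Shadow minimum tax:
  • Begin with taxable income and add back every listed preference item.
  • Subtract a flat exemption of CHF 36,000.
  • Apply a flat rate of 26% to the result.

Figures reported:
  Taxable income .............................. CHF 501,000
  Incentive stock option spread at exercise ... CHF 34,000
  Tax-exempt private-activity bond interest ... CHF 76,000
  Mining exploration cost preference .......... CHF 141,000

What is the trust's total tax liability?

CHF 186,520

Shadow minimum tax:
  Adjusted income: CHF 501,000 + CHF 34,000 + CHF 76,000 + CHF 141,000 = CHF 752,000
  Less exemption CHF 36,000 → base CHF 716,000
  CHF 716,000 × 26% = CHF 186,160

Standard income tax:
  CHF 29,000 × 16% = CHF 4,640
  CHF 22,000 × 29% = CHF 6,380
  CHF 450,000 × 39% = CHF 175,500
  → CHF 186,520

CHF 186,520 > CHF 186,160, so the standard income tax governs.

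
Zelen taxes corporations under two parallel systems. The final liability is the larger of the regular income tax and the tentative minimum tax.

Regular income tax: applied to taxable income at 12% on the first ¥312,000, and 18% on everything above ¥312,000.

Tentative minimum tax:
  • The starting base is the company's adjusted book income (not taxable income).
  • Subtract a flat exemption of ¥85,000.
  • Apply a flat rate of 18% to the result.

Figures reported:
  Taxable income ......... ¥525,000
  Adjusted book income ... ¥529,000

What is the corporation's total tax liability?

¥79,920

Tentative minimum tax:
  Base (adjusted book income): ¥529,000
  Less exemption ¥85,000 → base ¥444,000
  ¥444,000 × 18% = ¥79,920

Regular income tax:
  ¥312,000 × 12% = ¥37,440
  ¥213,000 × 18% = ¥38,340
  → ¥75,780

¥79,920 > ¥75,780, so the tentative minimum tax is the binding amount.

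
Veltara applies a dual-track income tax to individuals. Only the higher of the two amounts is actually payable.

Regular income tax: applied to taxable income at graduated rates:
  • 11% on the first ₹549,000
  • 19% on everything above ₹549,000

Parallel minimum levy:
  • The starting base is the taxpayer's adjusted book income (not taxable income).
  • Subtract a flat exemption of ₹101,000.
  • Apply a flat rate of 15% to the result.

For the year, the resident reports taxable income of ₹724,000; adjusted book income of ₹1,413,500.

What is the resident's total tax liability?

₹196,875

Parallel minimum levy:
  Base (adjusted book income): ₹1,413,500
  Less exemption ₹101,000 → base ₹1,312,500
  ₹1,312,500 × 15% = ₹196,875

Regular income tax:
  ₹549,000 × 11% = ₹60,390
  ₹175,000 × 19% = ₹33,250
  → ₹93,640

₹196,875 > ₹93,640, so the parallel minimum levy is the binding amount.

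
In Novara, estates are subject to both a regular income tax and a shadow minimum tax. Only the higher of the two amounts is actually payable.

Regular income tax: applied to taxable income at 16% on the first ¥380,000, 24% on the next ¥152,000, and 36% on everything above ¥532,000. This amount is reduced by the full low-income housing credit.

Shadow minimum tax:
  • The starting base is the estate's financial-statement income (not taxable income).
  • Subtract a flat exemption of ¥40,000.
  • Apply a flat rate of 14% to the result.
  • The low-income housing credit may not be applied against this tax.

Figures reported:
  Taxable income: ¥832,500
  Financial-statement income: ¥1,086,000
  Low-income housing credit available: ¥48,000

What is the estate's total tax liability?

Regular income tax:
  ¥380,000 × 16% = ¥60,800
  ¥152,000 × 24% = ¥36,480
  ¥300,500 × 36% = ¥108,180
  → ¥205,460
  Less low-income housing credit ¥48,000 → ¥157,460

Shadow minimum tax:
  Base (financial-statement income): ¥1,086,000
  Less exemption ¥40,000 → base ¥1,046,000
  ¥1,046,000 × 14% = ¥146,440

¥157,460 > ¥146,440, so the regular income tax governs.

¥157,460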